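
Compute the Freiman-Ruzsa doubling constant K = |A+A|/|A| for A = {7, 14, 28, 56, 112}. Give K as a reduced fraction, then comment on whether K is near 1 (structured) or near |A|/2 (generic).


|A| = 5.
Compute A + A by enumerating all 25 pairs.
A + A = {14, 21, 28, 35, 42, 56, 63, 70, 84, 112, 119, 126, 140, 168, 224}, so |A + A| = 15.
K = |A + A| / |A| = 15/5 = 3/1 ≈ 3.0000.
Reference: AP of size 5 gives K = 9/5 ≈ 1.8000; a fully generic set of size 5 gives K ≈ 3.0000.

|A| = 5, |A + A| = 15, K = 15/5 = 3/1.


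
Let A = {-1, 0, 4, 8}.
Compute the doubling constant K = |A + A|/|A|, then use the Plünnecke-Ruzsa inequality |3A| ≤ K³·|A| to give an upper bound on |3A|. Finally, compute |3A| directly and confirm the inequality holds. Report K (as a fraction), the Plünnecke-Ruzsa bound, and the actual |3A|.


|A| = 4.
Step 1: Compute A + A by enumerating all 16 pairs.
A + A = {-2, -1, 0, 3, 4, 7, 8, 12, 16}, so |A + A| = 9.
Step 2: Doubling constant K = |A + A|/|A| = 9/4 = 9/4 ≈ 2.2500.
Step 3: Plünnecke-Ruzsa gives |3A| ≤ K³·|A| = (2.2500)³ · 4 ≈ 45.5625.
Step 4: Compute 3A = A + A + A directly by enumerating all triples (a,b,c) ∈ A³; |3A| = 16.
Step 5: Check 16 ≤ 45.5625? Yes ✓.

K = 9/4, Plünnecke-Ruzsa bound K³|A| ≈ 45.5625, |3A| = 16, inequality holds.


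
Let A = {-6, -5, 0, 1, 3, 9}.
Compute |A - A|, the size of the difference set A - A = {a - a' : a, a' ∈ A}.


A - A = {a - a' : a, a' ∈ A}; |A| = 6.
Bounds: 2|A|-1 ≤ |A - A| ≤ |A|² - |A| + 1, i.e. 11 ≤ |A - A| ≤ 31.
Note: 0 ∈ A - A always (from a - a). The set is symmetric: if d ∈ A - A then -d ∈ A - A.
Enumerate nonzero differences d = a - a' with a > a' (then include -d):
Positive differences: {1, 2, 3, 5, 6, 7, 8, 9, 14, 15}
Full difference set: {0} ∪ (positive diffs) ∪ (negative diffs).
|A - A| = 1 + 2·10 = 21 (matches direct enumeration: 21).

|A - A| = 21


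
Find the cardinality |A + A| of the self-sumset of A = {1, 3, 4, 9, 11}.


A + A = {a + a' : a, a' ∈ A}; |A| = 5.
General bounds: 2|A| - 1 ≤ |A + A| ≤ |A|(|A|+1)/2, i.e. 9 ≤ |A + A| ≤ 15.
Lower bound 2|A|-1 is attained iff A is an arithmetic progression.
Enumerate sums a + a' for a ≤ a' (symmetric, so this suffices):
a = 1: 1+1=2, 1+3=4, 1+4=5, 1+9=10, 1+11=12
a = 3: 3+3=6, 3+4=7, 3+9=12, 3+11=14
a = 4: 4+4=8, 4+9=13, 4+11=15
a = 9: 9+9=18, 9+11=20
a = 11: 11+11=22
Distinct sums: {2, 4, 5, 6, 7, 8, 10, 12, 13, 14, 15, 18, 20, 22}
|A + A| = 14

|A + A| = 14


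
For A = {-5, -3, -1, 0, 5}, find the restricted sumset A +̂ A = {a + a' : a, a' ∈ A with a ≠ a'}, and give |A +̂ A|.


Restricted sumset: A +̂ A = {a + a' : a ∈ A, a' ∈ A, a ≠ a'}.
Equivalently, take A + A and drop any sum 2a that is achievable ONLY as a + a for a ∈ A (i.e. sums representable only with equal summands).
Enumerate pairs (a, a') with a < a' (symmetric, so each unordered pair gives one sum; this covers all a ≠ a'):
  -5 + -3 = -8
  -5 + -1 = -6
  -5 + 0 = -5
  -5 + 5 = 0
  -3 + -1 = -4
  -3 + 0 = -3
  -3 + 5 = 2
  -1 + 0 = -1
  -1 + 5 = 4
  0 + 5 = 5
Collected distinct sums: {-8, -6, -5, -4, -3, -1, 0, 2, 4, 5}
|A +̂ A| = 10
(Reference bound: |A +̂ A| ≥ 2|A| - 3 for |A| ≥ 2, with |A| = 5 giving ≥ 7.)

|A +̂ A| = 10


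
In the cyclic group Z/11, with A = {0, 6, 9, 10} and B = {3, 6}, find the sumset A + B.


Work in Z/11Z: reduce every sum a + b modulo 11.
Enumerate all 8 pairs:
a = 0: 0+3=3, 0+6=6
a = 6: 6+3=9, 6+6=1
a = 9: 9+3=1, 9+6=4
a = 10: 10+3=2, 10+6=5
Distinct residues collected: {1, 2, 3, 4, 5, 6, 9}
|A + B| = 7 (out of 11 total residues).

A + B = {1, 2, 3, 4, 5, 6, 9}


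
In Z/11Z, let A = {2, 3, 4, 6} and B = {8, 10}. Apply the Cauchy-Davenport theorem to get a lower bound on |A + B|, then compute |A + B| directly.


Cauchy-Davenport: |A + B| ≥ min(p, |A| + |B| - 1) for A, B nonempty in Z/pZ.
|A| = 4, |B| = 2, p = 11.
CD lower bound = min(11, 4 + 2 - 1) = min(11, 5) = 5.
Compute A + B mod 11 directly:
a = 2: 2+8=10, 2+10=1
a = 3: 3+8=0, 3+10=2
a = 4: 4+8=1, 4+10=3
a = 6: 6+8=3, 6+10=5
A + B = {0, 1, 2, 3, 5, 10}, so |A + B| = 6.
Verify: 6 ≥ 5? Yes ✓.

CD lower bound = 5, actual |A + B| = 6.


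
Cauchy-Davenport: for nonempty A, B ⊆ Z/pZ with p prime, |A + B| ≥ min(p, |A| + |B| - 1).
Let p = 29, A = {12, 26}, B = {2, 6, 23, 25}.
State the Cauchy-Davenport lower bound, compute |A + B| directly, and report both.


Cauchy-Davenport: |A + B| ≥ min(p, |A| + |B| - 1) for A, B nonempty in Z/pZ.
|A| = 2, |B| = 4, p = 29.
CD lower bound = min(29, 2 + 4 - 1) = min(29, 5) = 5.
Compute A + B mod 29 directly:
a = 12: 12+2=14, 12+6=18, 12+23=6, 12+25=8
a = 26: 26+2=28, 26+6=3, 26+23=20, 26+25=22
A + B = {3, 6, 8, 14, 18, 20, 22, 28}, so |A + B| = 8.
Verify: 8 ≥ 5? Yes ✓.

CD lower bound = 5, actual |A + B| = 8.


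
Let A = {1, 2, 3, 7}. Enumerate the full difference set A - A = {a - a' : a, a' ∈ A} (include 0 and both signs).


A - A = {a - a' : a, a' ∈ A}.
Compute a - a' for each ordered pair (a, a'):
a = 1: 1-1=0, 1-2=-1, 1-3=-2, 1-7=-6
a = 2: 2-1=1, 2-2=0, 2-3=-1, 2-7=-5
a = 3: 3-1=2, 3-2=1, 3-3=0, 3-7=-4
a = 7: 7-1=6, 7-2=5, 7-3=4, 7-7=0
Collecting distinct values (and noting 0 appears from a-a):
A - A = {-6, -5, -4, -2, -1, 0, 1, 2, 4, 5, 6}
|A - A| = 11

A - A = {-6, -5, -4, -2, -1, 0, 1, 2, 4, 5, 6}


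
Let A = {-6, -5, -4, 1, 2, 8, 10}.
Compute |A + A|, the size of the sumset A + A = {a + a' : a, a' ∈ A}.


A + A = {a + a' : a, a' ∈ A}; |A| = 7.
General bounds: 2|A| - 1 ≤ |A + A| ≤ |A|(|A|+1)/2, i.e. 13 ≤ |A + A| ≤ 28.
Lower bound 2|A|-1 is attained iff A is an arithmetic progression.
Enumerate sums a + a' for a ≤ a' (symmetric, so this suffices):
a = -6: -6+-6=-12, -6+-5=-11, -6+-4=-10, -6+1=-5, -6+2=-4, -6+8=2, -6+10=4
a = -5: -5+-5=-10, -5+-4=-9, -5+1=-4, -5+2=-3, -5+8=3, -5+10=5
a = -4: -4+-4=-8, -4+1=-3, -4+2=-2, -4+8=4, -4+10=6
a = 1: 1+1=2, 1+2=3, 1+8=9, 1+10=11
a = 2: 2+2=4, 2+8=10, 2+10=12
a = 8: 8+8=16, 8+10=18
a = 10: 10+10=20
Distinct sums: {-12, -11, -10, -9, -8, -5, -4, -3, -2, 2, 3, 4, 5, 6, 9, 10, 11, 12, 16, 18, 20}
|A + A| = 21

|A + A| = 21


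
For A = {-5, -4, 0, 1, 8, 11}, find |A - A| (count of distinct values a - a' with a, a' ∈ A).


A - A = {a - a' : a, a' ∈ A}; |A| = 6.
Bounds: 2|A|-1 ≤ |A - A| ≤ |A|² - |A| + 1, i.e. 11 ≤ |A - A| ≤ 31.
Note: 0 ∈ A - A always (from a - a). The set is symmetric: if d ∈ A - A then -d ∈ A - A.
Enumerate nonzero differences d = a - a' with a > a' (then include -d):
Positive differences: {1, 3, 4, 5, 6, 7, 8, 10, 11, 12, 13, 15, 16}
Full difference set: {0} ∪ (positive diffs) ∪ (negative diffs).
|A - A| = 1 + 2·13 = 27 (matches direct enumeration: 27).

|A - A| = 27


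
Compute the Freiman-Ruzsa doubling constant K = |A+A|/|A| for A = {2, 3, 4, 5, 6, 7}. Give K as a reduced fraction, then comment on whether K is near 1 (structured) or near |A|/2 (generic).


|A| = 6.
Compute A + A by enumerating all 36 pairs.
A + A = {4, 5, 6, 7, 8, 9, 10, 11, 12, 13, 14}, so |A + A| = 11.
K = |A + A| / |A| = 11/6 (already in lowest terms) ≈ 1.8333.
Reference: AP of size 6 gives K = 11/6 ≈ 1.8333; a fully generic set of size 6 gives K ≈ 3.5000.

|A| = 6, |A + A| = 11, K = 11/6.


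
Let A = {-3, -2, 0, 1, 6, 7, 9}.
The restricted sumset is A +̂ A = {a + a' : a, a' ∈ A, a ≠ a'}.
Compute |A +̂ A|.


Restricted sumset: A +̂ A = {a + a' : a ∈ A, a' ∈ A, a ≠ a'}.
Equivalently, take A + A and drop any sum 2a that is achievable ONLY as a + a for a ∈ A (i.e. sums representable only with equal summands).
Enumerate pairs (a, a') with a < a' (symmetric, so each unordered pair gives one sum; this covers all a ≠ a'):
  -3 + -2 = -5
  -3 + 0 = -3
  -3 + 1 = -2
  -3 + 6 = 3
  -3 + 7 = 4
  -3 + 9 = 6
  -2 + 0 = -2
  -2 + 1 = -1
  -2 + 6 = 4
  -2 + 7 = 5
  -2 + 9 = 7
  0 + 1 = 1
  0 + 6 = 6
  0 + 7 = 7
  0 + 9 = 9
  1 + 6 = 7
  1 + 7 = 8
  1 + 9 = 10
  6 + 7 = 13
  6 + 9 = 15
  7 + 9 = 16
Collected distinct sums: {-5, -3, -2, -1, 1, 3, 4, 5, 6, 7, 8, 9, 10, 13, 15, 16}
|A +̂ A| = 16
(Reference bound: |A +̂ A| ≥ 2|A| - 3 for |A| ≥ 2, with |A| = 7 giving ≥ 11.)

|A +̂ A| = 16


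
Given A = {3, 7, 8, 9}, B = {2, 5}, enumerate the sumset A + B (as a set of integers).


A + B = {a + b : a ∈ A, b ∈ B}.
Enumerate all |A|·|B| = 4·2 = 8 pairs (a, b) and collect distinct sums.
a = 3: 3+2=5, 3+5=8
a = 7: 7+2=9, 7+5=12
a = 8: 8+2=10, 8+5=13
a = 9: 9+2=11, 9+5=14
Collecting distinct sums: A + B = {5, 8, 9, 10, 11, 12, 13, 14}
|A + B| = 8

A + B = {5, 8, 9, 10, 11, 12, 13, 14}


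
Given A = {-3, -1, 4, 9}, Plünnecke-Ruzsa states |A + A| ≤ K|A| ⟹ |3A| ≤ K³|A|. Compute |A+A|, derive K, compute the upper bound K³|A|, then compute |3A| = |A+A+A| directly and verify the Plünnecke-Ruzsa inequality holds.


|A| = 4.
Step 1: Compute A + A by enumerating all 16 pairs.
A + A = {-6, -4, -2, 1, 3, 6, 8, 13, 18}, so |A + A| = 9.
Step 2: Doubling constant K = |A + A|/|A| = 9/4 = 9/4 ≈ 2.2500.
Step 3: Plünnecke-Ruzsa gives |3A| ≤ K³·|A| = (2.2500)³ · 4 ≈ 45.5625.
Step 4: Compute 3A = A + A + A directly by enumerating all triples (a,b,c) ∈ A³; |3A| = 16.
Step 5: Check 16 ≤ 45.5625? Yes ✓.

K = 9/4, Plünnecke-Ruzsa bound K³|A| ≈ 45.5625, |3A| = 16, inequality holds.


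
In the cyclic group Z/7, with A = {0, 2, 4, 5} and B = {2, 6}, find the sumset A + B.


Work in Z/7Z: reduce every sum a + b modulo 7.
Enumerate all 8 pairs:
a = 0: 0+2=2, 0+6=6
a = 2: 2+2=4, 2+6=1
a = 4: 4+2=6, 4+6=3
a = 5: 5+2=0, 5+6=4
Distinct residues collected: {0, 1, 2, 3, 4, 6}
|A + B| = 6 (out of 7 total residues).

A + B = {0, 1, 2, 3, 4, 6}


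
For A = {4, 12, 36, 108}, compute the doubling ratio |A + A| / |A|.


|A| = 4.
Compute A + A by enumerating all 16 pairs.
A + A = {8, 16, 24, 40, 48, 72, 112, 120, 144, 216}, so |A + A| = 10.
K = |A + A| / |A| = 10/4 = 5/2 ≈ 2.5000.
Reference: AP of size 4 gives K = 7/4 ≈ 1.7500; a fully generic set of size 4 gives K ≈ 2.5000.

|A| = 4, |A + A| = 10, K = 10/4 = 5/2.


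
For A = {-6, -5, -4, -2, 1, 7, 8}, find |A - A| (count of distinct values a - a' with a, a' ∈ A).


A - A = {a - a' : a, a' ∈ A}; |A| = 7.
Bounds: 2|A|-1 ≤ |A - A| ≤ |A|² - |A| + 1, i.e. 13 ≤ |A - A| ≤ 43.
Note: 0 ∈ A - A always (from a - a). The set is symmetric: if d ∈ A - A then -d ∈ A - A.
Enumerate nonzero differences d = a - a' with a > a' (then include -d):
Positive differences: {1, 2, 3, 4, 5, 6, 7, 9, 10, 11, 12, 13, 14}
Full difference set: {0} ∪ (positive diffs) ∪ (negative diffs).
|A - A| = 1 + 2·13 = 27 (matches direct enumeration: 27).

|A - A| = 27


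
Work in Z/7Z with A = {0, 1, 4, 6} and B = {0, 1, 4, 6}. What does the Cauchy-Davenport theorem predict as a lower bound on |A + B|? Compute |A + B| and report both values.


Cauchy-Davenport: |A + B| ≥ min(p, |A| + |B| - 1) for A, B nonempty in Z/pZ.
|A| = 4, |B| = 4, p = 7.
CD lower bound = min(7, 4 + 4 - 1) = min(7, 7) = 7.
Compute A + B mod 7 directly:
a = 0: 0+0=0, 0+1=1, 0+4=4, 0+6=6
a = 1: 1+0=1, 1+1=2, 1+4=5, 1+6=0
a = 4: 4+0=4, 4+1=5, 4+4=1, 4+6=3
a = 6: 6+0=6, 6+1=0, 6+4=3, 6+6=5
A + B = {0, 1, 2, 3, 4, 5, 6}, so |A + B| = 7.
Verify: 7 ≥ 7? Yes ✓.

CD lower bound = 7, actual |A + B| = 7.


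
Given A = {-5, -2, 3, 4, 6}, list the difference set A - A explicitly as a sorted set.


A - A = {a - a' : a, a' ∈ A}.
Compute a - a' for each ordered pair (a, a'):
a = -5: -5--5=0, -5--2=-3, -5-3=-8, -5-4=-9, -5-6=-11
a = -2: -2--5=3, -2--2=0, -2-3=-5, -2-4=-6, -2-6=-8
a = 3: 3--5=8, 3--2=5, 3-3=0, 3-4=-1, 3-6=-3
a = 4: 4--5=9, 4--2=6, 4-3=1, 4-4=0, 4-6=-2
a = 6: 6--5=11, 6--2=8, 6-3=3, 6-4=2, 6-6=0
Collecting distinct values (and noting 0 appears from a-a):
A - A = {-11, -9, -8, -6, -5, -3, -2, -1, 0, 1, 2, 3, 5, 6, 8, 9, 11}
|A - A| = 17

A - A = {-11, -9, -8, -6, -5, -3, -2, -1, 0, 1, 2, 3, 5, 6, 8, 9, 11}


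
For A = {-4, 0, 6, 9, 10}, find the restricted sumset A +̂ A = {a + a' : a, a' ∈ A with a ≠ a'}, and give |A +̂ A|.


Restricted sumset: A +̂ A = {a + a' : a ∈ A, a' ∈ A, a ≠ a'}.
Equivalently, take A + A and drop any sum 2a that is achievable ONLY as a + a for a ∈ A (i.e. sums representable only with equal summands).
Enumerate pairs (a, a') with a < a' (symmetric, so each unordered pair gives one sum; this covers all a ≠ a'):
  -4 + 0 = -4
  -4 + 6 = 2
  -4 + 9 = 5
  -4 + 10 = 6
  0 + 6 = 6
  0 + 9 = 9
  0 + 10 = 10
  6 + 9 = 15
  6 + 10 = 16
  9 + 10 = 19
Collected distinct sums: {-4, 2, 5, 6, 9, 10, 15, 16, 19}
|A +̂ A| = 9
(Reference bound: |A +̂ A| ≥ 2|A| - 3 for |A| ≥ 2, with |A| = 5 giving ≥ 7.)

|A +̂ A| = 9


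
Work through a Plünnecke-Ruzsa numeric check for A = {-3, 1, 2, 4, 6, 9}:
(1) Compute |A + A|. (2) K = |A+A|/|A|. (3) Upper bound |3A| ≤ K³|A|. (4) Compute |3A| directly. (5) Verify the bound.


|A| = 6.
Step 1: Compute A + A by enumerating all 36 pairs.
A + A = {-6, -2, -1, 1, 2, 3, 4, 5, 6, 7, 8, 10, 11, 12, 13, 15, 18}, so |A + A| = 17.
Step 2: Doubling constant K = |A + A|/|A| = 17/6 = 17/6 ≈ 2.8333.
Step 3: Plünnecke-Ruzsa gives |3A| ≤ K³·|A| = (2.8333)³ · 6 ≈ 136.4722.
Step 4: Compute 3A = A + A + A directly by enumerating all triples (a,b,c) ∈ A³; |3A| = 30.
Step 5: Check 30 ≤ 136.4722? Yes ✓.

K = 17/6, Plünnecke-Ruzsa bound K³|A| ≈ 136.4722, |3A| = 30, inequality holds.


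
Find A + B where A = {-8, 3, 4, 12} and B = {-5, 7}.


A + B = {a + b : a ∈ A, b ∈ B}.
Enumerate all |A|·|B| = 4·2 = 8 pairs (a, b) and collect distinct sums.
a = -8: -8+-5=-13, -8+7=-1
a = 3: 3+-5=-2, 3+7=10
a = 4: 4+-5=-1, 4+7=11
a = 12: 12+-5=7, 12+7=19
Collecting distinct sums: A + B = {-13, -2, -1, 7, 10, 11, 19}
|A + B| = 7

A + B = {-13, -2, -1, 7, 10, 11, 19}


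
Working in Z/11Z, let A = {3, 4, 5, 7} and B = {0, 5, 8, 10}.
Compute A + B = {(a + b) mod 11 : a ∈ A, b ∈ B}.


Work in Z/11Z: reduce every sum a + b modulo 11.
Enumerate all 16 pairs:
a = 3: 3+0=3, 3+5=8, 3+8=0, 3+10=2
a = 4: 4+0=4, 4+5=9, 4+8=1, 4+10=3
a = 5: 5+0=5, 5+5=10, 5+8=2, 5+10=4
a = 7: 7+0=7, 7+5=1, 7+8=4, 7+10=6
Distinct residues collected: {0, 1, 2, 3, 4, 5, 6, 7, 8, 9, 10}
|A + B| = 11 (out of 11 total residues).

A + B = {0, 1, 2, 3, 4, 5, 6, 7, 8, 9, 10}


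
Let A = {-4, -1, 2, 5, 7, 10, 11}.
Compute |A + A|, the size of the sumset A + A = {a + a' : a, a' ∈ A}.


A + A = {a + a' : a, a' ∈ A}; |A| = 7.
General bounds: 2|A| - 1 ≤ |A + A| ≤ |A|(|A|+1)/2, i.e. 13 ≤ |A + A| ≤ 28.
Lower bound 2|A|-1 is attained iff A is an arithmetic progression.
Enumerate sums a + a' for a ≤ a' (symmetric, so this suffices):
a = -4: -4+-4=-8, -4+-1=-5, -4+2=-2, -4+5=1, -4+7=3, -4+10=6, -4+11=7
a = -1: -1+-1=-2, -1+2=1, -1+5=4, -1+7=6, -1+10=9, -1+11=10
a = 2: 2+2=4, 2+5=7, 2+7=9, 2+10=12, 2+11=13
a = 5: 5+5=10, 5+7=12, 5+10=15, 5+11=16
a = 7: 7+7=14, 7+10=17, 7+11=18
a = 10: 10+10=20, 10+11=21
a = 11: 11+11=22
Distinct sums: {-8, -5, -2, 1, 3, 4, 6, 7, 9, 10, 12, 13, 14, 15, 16, 17, 18, 20, 21, 22}
|A + A| = 20

|A + A| = 20


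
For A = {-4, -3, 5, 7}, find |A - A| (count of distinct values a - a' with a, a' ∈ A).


A - A = {a - a' : a, a' ∈ A}; |A| = 4.
Bounds: 2|A|-1 ≤ |A - A| ≤ |A|² - |A| + 1, i.e. 7 ≤ |A - A| ≤ 13.
Note: 0 ∈ A - A always (from a - a). The set is symmetric: if d ∈ A - A then -d ∈ A - A.
Enumerate nonzero differences d = a - a' with a > a' (then include -d):
Positive differences: {1, 2, 8, 9, 10, 11}
Full difference set: {0} ∪ (positive diffs) ∪ (negative diffs).
|A - A| = 1 + 2·6 = 13 (matches direct enumeration: 13).

|A - A| = 13


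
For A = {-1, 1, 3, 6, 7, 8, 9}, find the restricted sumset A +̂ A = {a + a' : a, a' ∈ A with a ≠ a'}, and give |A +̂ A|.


Restricted sumset: A +̂ A = {a + a' : a ∈ A, a' ∈ A, a ≠ a'}.
Equivalently, take A + A and drop any sum 2a that is achievable ONLY as a + a for a ∈ A (i.e. sums representable only with equal summands).
Enumerate pairs (a, a') with a < a' (symmetric, so each unordered pair gives one sum; this covers all a ≠ a'):
  -1 + 1 = 0
  -1 + 3 = 2
  -1 + 6 = 5
  -1 + 7 = 6
  -1 + 8 = 7
  -1 + 9 = 8
  1 + 3 = 4
  1 + 6 = 7
  1 + 7 = 8
  1 + 8 = 9
  1 + 9 = 10
  3 + 6 = 9
  3 + 7 = 10
  3 + 8 = 11
  3 + 9 = 12
  6 + 7 = 13
  6 + 8 = 14
  6 + 9 = 15
  7 + 8 = 15
  7 + 9 = 16
  8 + 9 = 17
Collected distinct sums: {0, 2, 4, 5, 6, 7, 8, 9, 10, 11, 12, 13, 14, 15, 16, 17}
|A +̂ A| = 16
(Reference bound: |A +̂ A| ≥ 2|A| - 3 for |A| ≥ 2, with |A| = 7 giving ≥ 11.)

|A +̂ A| = 16


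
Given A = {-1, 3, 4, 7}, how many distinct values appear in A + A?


A + A = {a + a' : a, a' ∈ A}; |A| = 4.
General bounds: 2|A| - 1 ≤ |A + A| ≤ |A|(|A|+1)/2, i.e. 7 ≤ |A + A| ≤ 10.
Lower bound 2|A|-1 is attained iff A is an arithmetic progression.
Enumerate sums a + a' for a ≤ a' (symmetric, so this suffices):
a = -1: -1+-1=-2, -1+3=2, -1+4=3, -1+7=6
a = 3: 3+3=6, 3+4=7, 3+7=10
a = 4: 4+4=8, 4+7=11
a = 7: 7+7=14
Distinct sums: {-2, 2, 3, 6, 7, 8, 10, 11, 14}
|A + A| = 9

|A + A| = 9


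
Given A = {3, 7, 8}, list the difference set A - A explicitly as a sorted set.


A - A = {a - a' : a, a' ∈ A}.
Compute a - a' for each ordered pair (a, a'):
a = 3: 3-3=0, 3-7=-4, 3-8=-5
a = 7: 7-3=4, 7-7=0, 7-8=-1
a = 8: 8-3=5, 8-7=1, 8-8=0
Collecting distinct values (and noting 0 appears from a-a):
A - A = {-5, -4, -1, 0, 1, 4, 5}
|A - A| = 7

A - A = {-5, -4, -1, 0, 1, 4, 5}


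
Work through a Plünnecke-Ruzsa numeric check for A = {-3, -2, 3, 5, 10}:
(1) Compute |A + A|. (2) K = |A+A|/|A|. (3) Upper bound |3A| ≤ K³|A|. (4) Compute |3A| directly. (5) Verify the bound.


|A| = 5.
Step 1: Compute A + A by enumerating all 25 pairs.
A + A = {-6, -5, -4, 0, 1, 2, 3, 6, 7, 8, 10, 13, 15, 20}, so |A + A| = 14.
Step 2: Doubling constant K = |A + A|/|A| = 14/5 = 14/5 ≈ 2.8000.
Step 3: Plünnecke-Ruzsa gives |3A| ≤ K³·|A| = (2.8000)³ · 5 ≈ 109.7600.
Step 4: Compute 3A = A + A + A directly by enumerating all triples (a,b,c) ∈ A³; |3A| = 28.
Step 5: Check 28 ≤ 109.7600? Yes ✓.

K = 14/5, Plünnecke-Ruzsa bound K³|A| ≈ 109.7600, |3A| = 28, inequality holds.


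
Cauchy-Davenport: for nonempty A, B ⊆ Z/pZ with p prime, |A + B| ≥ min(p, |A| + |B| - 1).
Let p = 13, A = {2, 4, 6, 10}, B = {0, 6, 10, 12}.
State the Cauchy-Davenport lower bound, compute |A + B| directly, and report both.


Cauchy-Davenport: |A + B| ≥ min(p, |A| + |B| - 1) for A, B nonempty in Z/pZ.
|A| = 4, |B| = 4, p = 13.
CD lower bound = min(13, 4 + 4 - 1) = min(13, 7) = 7.
Compute A + B mod 13 directly:
a = 2: 2+0=2, 2+6=8, 2+10=12, 2+12=1
a = 4: 4+0=4, 4+6=10, 4+10=1, 4+12=3
a = 6: 6+0=6, 6+6=12, 6+10=3, 6+12=5
a = 10: 10+0=10, 10+6=3, 10+10=7, 10+12=9
A + B = {1, 2, 3, 4, 5, 6, 7, 8, 9, 10, 12}, so |A + B| = 11.
Verify: 11 ≥ 7? Yes ✓.

CD lower bound = 7, actual |A + B| = 11.


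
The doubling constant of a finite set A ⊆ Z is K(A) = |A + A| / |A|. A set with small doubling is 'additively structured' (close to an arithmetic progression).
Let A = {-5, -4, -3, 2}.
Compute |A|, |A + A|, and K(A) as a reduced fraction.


|A| = 4.
Compute A + A by enumerating all 16 pairs.
A + A = {-10, -9, -8, -7, -6, -3, -2, -1, 4}, so |A + A| = 9.
K = |A + A| / |A| = 9/4 (already in lowest terms) ≈ 2.2500.
Reference: AP of size 4 gives K = 7/4 ≈ 1.7500; a fully generic set of size 4 gives K ≈ 2.5000.

|A| = 4, |A + A| = 9, K = 9/4.


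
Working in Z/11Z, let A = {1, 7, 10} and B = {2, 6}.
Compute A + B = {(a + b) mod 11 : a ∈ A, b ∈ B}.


Work in Z/11Z: reduce every sum a + b modulo 11.
Enumerate all 6 pairs:
a = 1: 1+2=3, 1+6=7
a = 7: 7+2=9, 7+6=2
a = 10: 10+2=1, 10+6=5
Distinct residues collected: {1, 2, 3, 5, 7, 9}
|A + B| = 6 (out of 11 total residues).

A + B = {1, 2, 3, 5, 7, 9}


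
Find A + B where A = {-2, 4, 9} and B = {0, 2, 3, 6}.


A + B = {a + b : a ∈ A, b ∈ B}.
Enumerate all |A|·|B| = 3·4 = 12 pairs (a, b) and collect distinct sums.
a = -2: -2+0=-2, -2+2=0, -2+3=1, -2+6=4
a = 4: 4+0=4, 4+2=6, 4+3=7, 4+6=10
a = 9: 9+0=9, 9+2=11, 9+3=12, 9+6=15
Collecting distinct sums: A + B = {-2, 0, 1, 4, 6, 7, 9, 10, 11, 12, 15}
|A + B| = 11

A + B = {-2, 0, 1, 4, 6, 7, 9, 10, 11, 12, 15}


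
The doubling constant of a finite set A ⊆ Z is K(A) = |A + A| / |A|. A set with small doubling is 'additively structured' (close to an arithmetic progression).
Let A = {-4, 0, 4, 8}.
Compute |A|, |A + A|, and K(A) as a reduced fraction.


|A| = 4.
Compute A + A by enumerating all 16 pairs.
A + A = {-8, -4, 0, 4, 8, 12, 16}, so |A + A| = 7.
K = |A + A| / |A| = 7/4 (already in lowest terms) ≈ 1.7500.
Reference: AP of size 4 gives K = 7/4 ≈ 1.7500; a fully generic set of size 4 gives K ≈ 2.5000.

|A| = 4, |A + A| = 7, K = 7/4.


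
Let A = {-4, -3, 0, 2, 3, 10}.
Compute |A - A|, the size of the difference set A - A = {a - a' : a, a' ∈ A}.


A - A = {a - a' : a, a' ∈ A}; |A| = 6.
Bounds: 2|A|-1 ≤ |A - A| ≤ |A|² - |A| + 1, i.e. 11 ≤ |A - A| ≤ 31.
Note: 0 ∈ A - A always (from a - a). The set is symmetric: if d ∈ A - A then -d ∈ A - A.
Enumerate nonzero differences d = a - a' with a > a' (then include -d):
Positive differences: {1, 2, 3, 4, 5, 6, 7, 8, 10, 13, 14}
Full difference set: {0} ∪ (positive diffs) ∪ (negative diffs).
|A - A| = 1 + 2·11 = 23 (matches direct enumeration: 23).

|A - A| = 23


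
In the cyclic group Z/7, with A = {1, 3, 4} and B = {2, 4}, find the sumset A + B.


Work in Z/7Z: reduce every sum a + b modulo 7.
Enumerate all 6 pairs:
a = 1: 1+2=3, 1+4=5
a = 3: 3+2=5, 3+4=0
a = 4: 4+2=6, 4+4=1
Distinct residues collected: {0, 1, 3, 5, 6}
|A + B| = 5 (out of 7 total residues).

A + B = {0, 1, 3, 5, 6}


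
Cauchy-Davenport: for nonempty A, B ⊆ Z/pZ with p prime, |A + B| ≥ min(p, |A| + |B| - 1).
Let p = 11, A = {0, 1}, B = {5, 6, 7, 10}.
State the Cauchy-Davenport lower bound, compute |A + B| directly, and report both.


Cauchy-Davenport: |A + B| ≥ min(p, |A| + |B| - 1) for A, B nonempty in Z/pZ.
|A| = 2, |B| = 4, p = 11.
CD lower bound = min(11, 2 + 4 - 1) = min(11, 5) = 5.
Compute A + B mod 11 directly:
a = 0: 0+5=5, 0+6=6, 0+7=7, 0+10=10
a = 1: 1+5=6, 1+6=7, 1+7=8, 1+10=0
A + B = {0, 5, 6, 7, 8, 10}, so |A + B| = 6.
Verify: 6 ≥ 5? Yes ✓.

CD lower bound = 5, actual |A + B| = 6.


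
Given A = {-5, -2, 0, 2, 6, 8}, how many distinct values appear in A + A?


A + A = {a + a' : a, a' ∈ A}; |A| = 6.
General bounds: 2|A| - 1 ≤ |A + A| ≤ |A|(|A|+1)/2, i.e. 11 ≤ |A + A| ≤ 21.
Lower bound 2|A|-1 is attained iff A is an arithmetic progression.
Enumerate sums a + a' for a ≤ a' (symmetric, so this suffices):
a = -5: -5+-5=-10, -5+-2=-7, -5+0=-5, -5+2=-3, -5+6=1, -5+8=3
a = -2: -2+-2=-4, -2+0=-2, -2+2=0, -2+6=4, -2+8=6
a = 0: 0+0=0, 0+2=2, 0+6=6, 0+8=8
a = 2: 2+2=4, 2+6=8, 2+8=10
a = 6: 6+6=12, 6+8=14
a = 8: 8+8=16
Distinct sums: {-10, -7, -5, -4, -3, -2, 0, 1, 2, 3, 4, 6, 8, 10, 12, 14, 16}
|A + A| = 17

|A + A| = 17


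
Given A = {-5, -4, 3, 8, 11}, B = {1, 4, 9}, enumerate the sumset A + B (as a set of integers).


A + B = {a + b : a ∈ A, b ∈ B}.
Enumerate all |A|·|B| = 5·3 = 15 pairs (a, b) and collect distinct sums.
a = -5: -5+1=-4, -5+4=-1, -5+9=4
a = -4: -4+1=-3, -4+4=0, -4+9=5
a = 3: 3+1=4, 3+4=7, 3+9=12
a = 8: 8+1=9, 8+4=12, 8+9=17
a = 11: 11+1=12, 11+4=15, 11+9=20
Collecting distinct sums: A + B = {-4, -3, -1, 0, 4, 5, 7, 9, 12, 15, 17, 20}
|A + B| = 12

A + B = {-4, -3, -1, 0, 4, 5, 7, 9, 12, 15, 17, 20}


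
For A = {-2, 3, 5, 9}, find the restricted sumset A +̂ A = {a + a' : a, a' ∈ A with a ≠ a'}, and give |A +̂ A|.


Restricted sumset: A +̂ A = {a + a' : a ∈ A, a' ∈ A, a ≠ a'}.
Equivalently, take A + A and drop any sum 2a that is achievable ONLY as a + a for a ∈ A (i.e. sums representable only with equal summands).
Enumerate pairs (a, a') with a < a' (symmetric, so each unordered pair gives one sum; this covers all a ≠ a'):
  -2 + 3 = 1
  -2 + 5 = 3
  -2 + 9 = 7
  3 + 5 = 8
  3 + 9 = 12
  5 + 9 = 14
Collected distinct sums: {1, 3, 7, 8, 12, 14}
|A +̂ A| = 6
(Reference bound: |A +̂ A| ≥ 2|A| - 3 for |A| ≥ 2, with |A| = 4 giving ≥ 5.)

|A +̂ A| = 6


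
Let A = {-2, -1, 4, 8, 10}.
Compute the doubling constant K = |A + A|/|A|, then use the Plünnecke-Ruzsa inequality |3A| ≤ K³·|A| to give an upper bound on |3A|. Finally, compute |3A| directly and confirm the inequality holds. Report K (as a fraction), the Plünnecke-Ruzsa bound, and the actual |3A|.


|A| = 5.
Step 1: Compute A + A by enumerating all 25 pairs.
A + A = {-4, -3, -2, 2, 3, 6, 7, 8, 9, 12, 14, 16, 18, 20}, so |A + A| = 14.
Step 2: Doubling constant K = |A + A|/|A| = 14/5 = 14/5 ≈ 2.8000.
Step 3: Plünnecke-Ruzsa gives |3A| ≤ K³·|A| = (2.8000)³ · 5 ≈ 109.7600.
Step 4: Compute 3A = A + A + A directly by enumerating all triples (a,b,c) ∈ A³; |3A| = 28.
Step 5: Check 28 ≤ 109.7600? Yes ✓.

K = 14/5, Plünnecke-Ruzsa bound K³|A| ≈ 109.7600, |3A| = 28, inequality holds.


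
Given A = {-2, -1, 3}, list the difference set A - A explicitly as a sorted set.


A - A = {a - a' : a, a' ∈ A}.
Compute a - a' for each ordered pair (a, a'):
a = -2: -2--2=0, -2--1=-1, -2-3=-5
a = -1: -1--2=1, -1--1=0, -1-3=-4
a = 3: 3--2=5, 3--1=4, 3-3=0
Collecting distinct values (and noting 0 appears from a-a):
A - A = {-5, -4, -1, 0, 1, 4, 5}
|A - A| = 7

A - A = {-5, -4, -1, 0, 1, 4, 5}


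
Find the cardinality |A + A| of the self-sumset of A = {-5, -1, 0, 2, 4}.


A + A = {a + a' : a, a' ∈ A}; |A| = 5.
General bounds: 2|A| - 1 ≤ |A + A| ≤ |A|(|A|+1)/2, i.e. 9 ≤ |A + A| ≤ 15.
Lower bound 2|A|-1 is attained iff A is an arithmetic progression.
Enumerate sums a + a' for a ≤ a' (symmetric, so this suffices):
a = -5: -5+-5=-10, -5+-1=-6, -5+0=-5, -5+2=-3, -5+4=-1
a = -1: -1+-1=-2, -1+0=-1, -1+2=1, -1+4=3
a = 0: 0+0=0, 0+2=2, 0+4=4
a = 2: 2+2=4, 2+4=6
a = 4: 4+4=8
Distinct sums: {-10, -6, -5, -3, -2, -1, 0, 1, 2, 3, 4, 6, 8}
|A + A| = 13

|A + A| = 13


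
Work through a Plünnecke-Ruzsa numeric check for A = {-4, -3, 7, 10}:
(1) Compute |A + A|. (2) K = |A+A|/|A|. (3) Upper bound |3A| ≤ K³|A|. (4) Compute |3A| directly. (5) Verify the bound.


|A| = 4.
Step 1: Compute A + A by enumerating all 16 pairs.
A + A = {-8, -7, -6, 3, 4, 6, 7, 14, 17, 20}, so |A + A| = 10.
Step 2: Doubling constant K = |A + A|/|A| = 10/4 = 10/4 ≈ 2.5000.
Step 3: Plünnecke-Ruzsa gives |3A| ≤ K³·|A| = (2.5000)³ · 4 ≈ 62.5000.
Step 4: Compute 3A = A + A + A directly by enumerating all triples (a,b,c) ∈ A³; |3A| = 20.
Step 5: Check 20 ≤ 62.5000? Yes ✓.

K = 10/4, Plünnecke-Ruzsa bound K³|A| ≈ 62.5000, |3A| = 20, inequality holds.


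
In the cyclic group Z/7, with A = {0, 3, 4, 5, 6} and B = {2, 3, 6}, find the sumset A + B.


Work in Z/7Z: reduce every sum a + b modulo 7.
Enumerate all 15 pairs:
a = 0: 0+2=2, 0+3=3, 0+6=6
a = 3: 3+2=5, 3+3=6, 3+6=2
a = 4: 4+2=6, 4+3=0, 4+6=3
a = 5: 5+2=0, 5+3=1, 5+6=4
a = 6: 6+2=1, 6+3=2, 6+6=5
Distinct residues collected: {0, 1, 2, 3, 4, 5, 6}
|A + B| = 7 (out of 7 total residues).

A + B = {0, 1, 2, 3, 4, 5, 6}


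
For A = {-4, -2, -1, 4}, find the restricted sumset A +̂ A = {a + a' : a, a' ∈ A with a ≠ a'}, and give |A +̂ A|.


Restricted sumset: A +̂ A = {a + a' : a ∈ A, a' ∈ A, a ≠ a'}.
Equivalently, take A + A and drop any sum 2a that is achievable ONLY as a + a for a ∈ A (i.e. sums representable only with equal summands).
Enumerate pairs (a, a') with a < a' (symmetric, so each unordered pair gives one sum; this covers all a ≠ a'):
  -4 + -2 = -6
  -4 + -1 = -5
  -4 + 4 = 0
  -2 + -1 = -3
  -2 + 4 = 2
  -1 + 4 = 3
Collected distinct sums: {-6, -5, -3, 0, 2, 3}
|A +̂ A| = 6
(Reference bound: |A +̂ A| ≥ 2|A| - 3 for |A| ≥ 2, with |A| = 4 giving ≥ 5.)

|A +̂ A| = 6


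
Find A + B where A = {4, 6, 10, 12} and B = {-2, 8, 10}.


A + B = {a + b : a ∈ A, b ∈ B}.
Enumerate all |A|·|B| = 4·3 = 12 pairs (a, b) and collect distinct sums.
a = 4: 4+-2=2, 4+8=12, 4+10=14
a = 6: 6+-2=4, 6+8=14, 6+10=16
a = 10: 10+-2=8, 10+8=18, 10+10=20
a = 12: 12+-2=10, 12+8=20, 12+10=22
Collecting distinct sums: A + B = {2, 4, 8, 10, 12, 14, 16, 18, 20, 22}
|A + B| = 10

A + B = {2, 4, 8, 10, 12, 14, 16, 18, 20, 22}


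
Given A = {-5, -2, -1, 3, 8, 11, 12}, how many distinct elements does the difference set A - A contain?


A - A = {a - a' : a, a' ∈ A}; |A| = 7.
Bounds: 2|A|-1 ≤ |A - A| ≤ |A|² - |A| + 1, i.e. 13 ≤ |A - A| ≤ 43.
Note: 0 ∈ A - A always (from a - a). The set is symmetric: if d ∈ A - A then -d ∈ A - A.
Enumerate nonzero differences d = a - a' with a > a' (then include -d):
Positive differences: {1, 3, 4, 5, 8, 9, 10, 12, 13, 14, 16, 17}
Full difference set: {0} ∪ (positive diffs) ∪ (negative diffs).
|A - A| = 1 + 2·12 = 25 (matches direct enumeration: 25).

|A - A| = 25


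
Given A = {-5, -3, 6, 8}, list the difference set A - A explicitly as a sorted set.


A - A = {a - a' : a, a' ∈ A}.
Compute a - a' for each ordered pair (a, a'):
a = -5: -5--5=0, -5--3=-2, -5-6=-11, -5-8=-13
a = -3: -3--5=2, -3--3=0, -3-6=-9, -3-8=-11
a = 6: 6--5=11, 6--3=9, 6-6=0, 6-8=-2
a = 8: 8--5=13, 8--3=11, 8-6=2, 8-8=0
Collecting distinct values (and noting 0 appears from a-a):
A - A = {-13, -11, -9, -2, 0, 2, 9, 11, 13}
|A - A| = 9

A - A = {-13, -11, -9, -2, 0, 2, 9, 11, 13}


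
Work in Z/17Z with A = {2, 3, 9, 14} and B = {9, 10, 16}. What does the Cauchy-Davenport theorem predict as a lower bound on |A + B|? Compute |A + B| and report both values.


Cauchy-Davenport: |A + B| ≥ min(p, |A| + |B| - 1) for A, B nonempty in Z/pZ.
|A| = 4, |B| = 3, p = 17.
CD lower bound = min(17, 4 + 3 - 1) = min(17, 6) = 6.
Compute A + B mod 17 directly:
a = 2: 2+9=11, 2+10=12, 2+16=1
a = 3: 3+9=12, 3+10=13, 3+16=2
a = 9: 9+9=1, 9+10=2, 9+16=8
a = 14: 14+9=6, 14+10=7, 14+16=13
A + B = {1, 2, 6, 7, 8, 11, 12, 13}, so |A + B| = 8.
Verify: 8 ≥ 6? Yes ✓.

CD lower bound = 6, actual |A + B| = 8.


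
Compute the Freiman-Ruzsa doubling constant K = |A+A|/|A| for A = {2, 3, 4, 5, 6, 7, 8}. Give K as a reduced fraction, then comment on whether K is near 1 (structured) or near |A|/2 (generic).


|A| = 7.
Compute A + A by enumerating all 49 pairs.
A + A = {4, 5, 6, 7, 8, 9, 10, 11, 12, 13, 14, 15, 16}, so |A + A| = 13.
K = |A + A| / |A| = 13/7 (already in lowest terms) ≈ 1.8571.
Reference: AP of size 7 gives K = 13/7 ≈ 1.8571; a fully generic set of size 7 gives K ≈ 4.0000.

|A| = 7, |A + A| = 13, K = 13/7.


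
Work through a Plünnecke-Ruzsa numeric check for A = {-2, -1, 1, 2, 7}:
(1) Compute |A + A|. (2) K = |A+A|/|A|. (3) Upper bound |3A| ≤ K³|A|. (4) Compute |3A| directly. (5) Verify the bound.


|A| = 5.
Step 1: Compute A + A by enumerating all 25 pairs.
A + A = {-4, -3, -2, -1, 0, 1, 2, 3, 4, 5, 6, 8, 9, 14}, so |A + A| = 14.
Step 2: Doubling constant K = |A + A|/|A| = 14/5 = 14/5 ≈ 2.8000.
Step 3: Plünnecke-Ruzsa gives |3A| ≤ K³·|A| = (2.8000)³ · 5 ≈ 109.7600.
Step 4: Compute 3A = A + A + A directly by enumerating all triples (a,b,c) ∈ A³; |3A| = 23.
Step 5: Check 23 ≤ 109.7600? Yes ✓.

K = 14/5, Plünnecke-Ruzsa bound K³|A| ≈ 109.7600, |3A| = 23, inequality holds.


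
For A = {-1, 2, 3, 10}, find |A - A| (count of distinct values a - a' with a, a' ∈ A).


A - A = {a - a' : a, a' ∈ A}; |A| = 4.
Bounds: 2|A|-1 ≤ |A - A| ≤ |A|² - |A| + 1, i.e. 7 ≤ |A - A| ≤ 13.
Note: 0 ∈ A - A always (from a - a). The set is symmetric: if d ∈ A - A then -d ∈ A - A.
Enumerate nonzero differences d = a - a' with a > a' (then include -d):
Positive differences: {1, 3, 4, 7, 8, 11}
Full difference set: {0} ∪ (positive diffs) ∪ (negative diffs).
|A - A| = 1 + 2·6 = 13 (matches direct enumeration: 13).

|A - A| = 13


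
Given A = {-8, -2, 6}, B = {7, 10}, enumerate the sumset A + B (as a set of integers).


A + B = {a + b : a ∈ A, b ∈ B}.
Enumerate all |A|·|B| = 3·2 = 6 pairs (a, b) and collect distinct sums.
a = -8: -8+7=-1, -8+10=2
a = -2: -2+7=5, -2+10=8
a = 6: 6+7=13, 6+10=16
Collecting distinct sums: A + B = {-1, 2, 5, 8, 13, 16}
|A + B| = 6

A + B = {-1, 2, 5, 8, 13, 16}


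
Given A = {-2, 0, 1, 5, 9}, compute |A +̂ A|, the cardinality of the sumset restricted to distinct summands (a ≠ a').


Restricted sumset: A +̂ A = {a + a' : a ∈ A, a' ∈ A, a ≠ a'}.
Equivalently, take A + A and drop any sum 2a that is achievable ONLY as a + a for a ∈ A (i.e. sums representable only with equal summands).
Enumerate pairs (a, a') with a < a' (symmetric, so each unordered pair gives one sum; this covers all a ≠ a'):
  -2 + 0 = -2
  -2 + 1 = -1
  -2 + 5 = 3
  -2 + 9 = 7
  0 + 1 = 1
  0 + 5 = 5
  0 + 9 = 9
  1 + 5 = 6
  1 + 9 = 10
  5 + 9 = 14
Collected distinct sums: {-2, -1, 1, 3, 5, 6, 7, 9, 10, 14}
|A +̂ A| = 10
(Reference bound: |A +̂ A| ≥ 2|A| - 3 for |A| ≥ 2, with |A| = 5 giving ≥ 7.)

|A +̂ A| = 10


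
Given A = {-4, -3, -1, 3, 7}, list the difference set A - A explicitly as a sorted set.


A - A = {a - a' : a, a' ∈ A}.
Compute a - a' for each ordered pair (a, a'):
a = -4: -4--4=0, -4--3=-1, -4--1=-3, -4-3=-7, -4-7=-11
a = -3: -3--4=1, -3--3=0, -3--1=-2, -3-3=-6, -3-7=-10
a = -1: -1--4=3, -1--3=2, -1--1=0, -1-3=-4, -1-7=-8
a = 3: 3--4=7, 3--3=6, 3--1=4, 3-3=0, 3-7=-4
a = 7: 7--4=11, 7--3=10, 7--1=8, 7-3=4, 7-7=0
Collecting distinct values (and noting 0 appears from a-a):
A - A = {-11, -10, -8, -7, -6, -4, -3, -2, -1, 0, 1, 2, 3, 4, 6, 7, 8, 10, 11}
|A - A| = 19

A - A = {-11, -10, -8, -7, -6, -4, -3, -2, -1, 0, 1, 2, 3, 4, 6, 7, 8, 10, 11}


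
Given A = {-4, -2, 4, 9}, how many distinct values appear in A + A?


A + A = {a + a' : a, a' ∈ A}; |A| = 4.
General bounds: 2|A| - 1 ≤ |A + A| ≤ |A|(|A|+1)/2, i.e. 7 ≤ |A + A| ≤ 10.
Lower bound 2|A|-1 is attained iff A is an arithmetic progression.
Enumerate sums a + a' for a ≤ a' (symmetric, so this suffices):
a = -4: -4+-4=-8, -4+-2=-6, -4+4=0, -4+9=5
a = -2: -2+-2=-4, -2+4=2, -2+9=7
a = 4: 4+4=8, 4+9=13
a = 9: 9+9=18
Distinct sums: {-8, -6, -4, 0, 2, 5, 7, 8, 13, 18}
|A + A| = 10

|A + A| = 10


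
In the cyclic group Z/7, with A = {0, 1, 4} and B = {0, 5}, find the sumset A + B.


Work in Z/7Z: reduce every sum a + b modulo 7.
Enumerate all 6 pairs:
a = 0: 0+0=0, 0+5=5
a = 1: 1+0=1, 1+5=6
a = 4: 4+0=4, 4+5=2
Distinct residues collected: {0, 1, 2, 4, 5, 6}
|A + B| = 6 (out of 7 total residues).

A + B = {0, 1, 2, 4, 5, 6}


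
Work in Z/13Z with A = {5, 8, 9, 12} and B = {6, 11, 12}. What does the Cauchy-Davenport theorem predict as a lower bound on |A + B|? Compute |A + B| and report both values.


Cauchy-Davenport: |A + B| ≥ min(p, |A| + |B| - 1) for A, B nonempty in Z/pZ.
|A| = 4, |B| = 3, p = 13.
CD lower bound = min(13, 4 + 3 - 1) = min(13, 6) = 6.
Compute A + B mod 13 directly:
a = 5: 5+6=11, 5+11=3, 5+12=4
a = 8: 8+6=1, 8+11=6, 8+12=7
a = 9: 9+6=2, 9+11=7, 9+12=8
a = 12: 12+6=5, 12+11=10, 12+12=11
A + B = {1, 2, 3, 4, 5, 6, 7, 8, 10, 11}, so |A + B| = 10.
Verify: 10 ≥ 6? Yes ✓.

CD lower bound = 6, actual |A + B| = 10.


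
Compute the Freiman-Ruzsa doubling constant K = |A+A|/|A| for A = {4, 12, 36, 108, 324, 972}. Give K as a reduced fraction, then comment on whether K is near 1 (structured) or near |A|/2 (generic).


|A| = 6.
Compute A + A by enumerating all 36 pairs.
A + A = {8, 16, 24, 40, 48, 72, 112, 120, 144, 216, 328, 336, 360, 432, 648, 976, 984, 1008, 1080, 1296, 1944}, so |A + A| = 21.
K = |A + A| / |A| = 21/6 = 7/2 ≈ 3.5000.
Reference: AP of size 6 gives K = 11/6 ≈ 1.8333; a fully generic set of size 6 gives K ≈ 3.5000.

|A| = 6, |A + A| = 21, K = 21/6 = 7/2.


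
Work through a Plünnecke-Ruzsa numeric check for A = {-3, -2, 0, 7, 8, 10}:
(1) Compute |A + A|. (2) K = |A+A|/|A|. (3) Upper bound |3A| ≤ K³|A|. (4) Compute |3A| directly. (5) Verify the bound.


|A| = 6.
Step 1: Compute A + A by enumerating all 36 pairs.
A + A = {-6, -5, -4, -3, -2, 0, 4, 5, 6, 7, 8, 10, 14, 15, 16, 17, 18, 20}, so |A + A| = 18.
Step 2: Doubling constant K = |A + A|/|A| = 18/6 = 18/6 ≈ 3.0000.
Step 3: Plünnecke-Ruzsa gives |3A| ≤ K³·|A| = (3.0000)³ · 6 ≈ 162.0000.
Step 4: Compute 3A = A + A + A directly by enumerating all triples (a,b,c) ∈ A³; |3A| = 36.
Step 5: Check 36 ≤ 162.0000? Yes ✓.

K = 18/6, Plünnecke-Ruzsa bound K³|A| ≈ 162.0000, |3A| = 36, inequality holds.


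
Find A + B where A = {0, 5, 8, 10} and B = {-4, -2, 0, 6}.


A + B = {a + b : a ∈ A, b ∈ B}.
Enumerate all |A|·|B| = 4·4 = 16 pairs (a, b) and collect distinct sums.
a = 0: 0+-4=-4, 0+-2=-2, 0+0=0, 0+6=6
a = 5: 5+-4=1, 5+-2=3, 5+0=5, 5+6=11
a = 8: 8+-4=4, 8+-2=6, 8+0=8, 8+6=14
a = 10: 10+-4=6, 10+-2=8, 10+0=10, 10+6=16
Collecting distinct sums: A + B = {-4, -2, 0, 1, 3, 4, 5, 6, 8, 10, 11, 14, 16}
|A + B| = 13

A + B = {-4, -2, 0, 1, 3, 4, 5, 6, 8, 10, 11, 14, 16}


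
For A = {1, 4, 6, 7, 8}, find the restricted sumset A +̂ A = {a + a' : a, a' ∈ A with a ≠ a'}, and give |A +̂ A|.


Restricted sumset: A +̂ A = {a + a' : a ∈ A, a' ∈ A, a ≠ a'}.
Equivalently, take A + A and drop any sum 2a that is achievable ONLY as a + a for a ∈ A (i.e. sums representable only with equal summands).
Enumerate pairs (a, a') with a < a' (symmetric, so each unordered pair gives one sum; this covers all a ≠ a'):
  1 + 4 = 5
  1 + 6 = 7
  1 + 7 = 8
  1 + 8 = 9
  4 + 6 = 10
  4 + 7 = 11
  4 + 8 = 12
  6 + 7 = 13
  6 + 8 = 14
  7 + 8 = 15
Collected distinct sums: {5, 7, 8, 9, 10, 11, 12, 13, 14, 15}
|A +̂ A| = 10
(Reference bound: |A +̂ A| ≥ 2|A| - 3 for |A| ≥ 2, with |A| = 5 giving ≥ 7.)

|A +̂ A| = 10


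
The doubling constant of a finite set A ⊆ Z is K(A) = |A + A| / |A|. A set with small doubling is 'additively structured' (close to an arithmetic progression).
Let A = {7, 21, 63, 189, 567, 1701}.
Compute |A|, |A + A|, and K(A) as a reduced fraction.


|A| = 6.
Compute A + A by enumerating all 36 pairs.
A + A = {14, 28, 42, 70, 84, 126, 196, 210, 252, 378, 574, 588, 630, 756, 1134, 1708, 1722, 1764, 1890, 2268, 3402}, so |A + A| = 21.
K = |A + A| / |A| = 21/6 = 7/2 ≈ 3.5000.
Reference: AP of size 6 gives K = 11/6 ≈ 1.8333; a fully generic set of size 6 gives K ≈ 3.5000.

|A| = 6, |A + A| = 21, K = 21/6 = 7/2.


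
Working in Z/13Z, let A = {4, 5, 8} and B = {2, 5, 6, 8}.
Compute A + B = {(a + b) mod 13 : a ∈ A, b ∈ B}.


Work in Z/13Z: reduce every sum a + b modulo 13.
Enumerate all 12 pairs:
a = 4: 4+2=6, 4+5=9, 4+6=10, 4+8=12
a = 5: 5+2=7, 5+5=10, 5+6=11, 5+8=0
a = 8: 8+2=10, 8+5=0, 8+6=1, 8+8=3
Distinct residues collected: {0, 1, 3, 6, 7, 9, 10, 11, 12}
|A + B| = 9 (out of 13 total residues).

A + B = {0, 1, 3, 6, 7, 9, 10, 11, 12}


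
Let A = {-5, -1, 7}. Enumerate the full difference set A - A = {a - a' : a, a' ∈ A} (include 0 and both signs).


A - A = {a - a' : a, a' ∈ A}.
Compute a - a' for each ordered pair (a, a'):
a = -5: -5--5=0, -5--1=-4, -5-7=-12
a = -1: -1--5=4, -1--1=0, -1-7=-8
a = 7: 7--5=12, 7--1=8, 7-7=0
Collecting distinct values (and noting 0 appears from a-a):
A - A = {-12, -8, -4, 0, 4, 8, 12}
|A - A| = 7

A - A = {-12, -8, -4, 0, 4, 8, 12}


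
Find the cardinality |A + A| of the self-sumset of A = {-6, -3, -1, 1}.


A + A = {a + a' : a, a' ∈ A}; |A| = 4.
General bounds: 2|A| - 1 ≤ |A + A| ≤ |A|(|A|+1)/2, i.e. 7 ≤ |A + A| ≤ 10.
Lower bound 2|A|-1 is attained iff A is an arithmetic progression.
Enumerate sums a + a' for a ≤ a' (symmetric, so this suffices):
a = -6: -6+-6=-12, -6+-3=-9, -6+-1=-7, -6+1=-5
a = -3: -3+-3=-6, -3+-1=-4, -3+1=-2
a = -1: -1+-1=-2, -1+1=0
a = 1: 1+1=2
Distinct sums: {-12, -9, -7, -6, -5, -4, -2, 0, 2}
|A + A| = 9

|A + A| = 9


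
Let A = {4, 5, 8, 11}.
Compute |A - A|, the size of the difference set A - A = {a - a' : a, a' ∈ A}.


A - A = {a - a' : a, a' ∈ A}; |A| = 4.
Bounds: 2|A|-1 ≤ |A - A| ≤ |A|² - |A| + 1, i.e. 7 ≤ |A - A| ≤ 13.
Note: 0 ∈ A - A always (from a - a). The set is symmetric: if d ∈ A - A then -d ∈ A - A.
Enumerate nonzero differences d = a - a' with a > a' (then include -d):
Positive differences: {1, 3, 4, 6, 7}
Full difference set: {0} ∪ (positive diffs) ∪ (negative diffs).
|A - A| = 1 + 2·5 = 11 (matches direct enumeration: 11).

|A - A| = 11


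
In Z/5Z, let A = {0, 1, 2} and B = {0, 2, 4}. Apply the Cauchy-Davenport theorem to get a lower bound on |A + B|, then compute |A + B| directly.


Cauchy-Davenport: |A + B| ≥ min(p, |A| + |B| - 1) for A, B nonempty in Z/pZ.
|A| = 3, |B| = 3, p = 5.
CD lower bound = min(5, 3 + 3 - 1) = min(5, 5) = 5.
Compute A + B mod 5 directly:
a = 0: 0+0=0, 0+2=2, 0+4=4
a = 1: 1+0=1, 1+2=3, 1+4=0
a = 2: 2+0=2, 2+2=4, 2+4=1
A + B = {0, 1, 2, 3, 4}, so |A + B| = 5.
Verify: 5 ≥ 5? Yes ✓.

CD lower bound = 5, actual |A + B| = 5.
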